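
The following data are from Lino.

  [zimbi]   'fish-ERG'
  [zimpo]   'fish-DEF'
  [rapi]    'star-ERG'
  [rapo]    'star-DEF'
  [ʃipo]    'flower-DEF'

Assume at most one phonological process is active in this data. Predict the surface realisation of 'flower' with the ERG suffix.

The ERG suffix surfaces as [-bi] and [-pi], depending on the final segment of the stem.
The DEF suffix, which begins with [p], is invariant after every stem; so [p] is not altered by any rule here.
So the underlying form is /-bi/, and voiced stops become voiceless after a vowel.
After 'flower', which ends in a vowel, the suffix surfaces as [-pi], giving [ʃipi].

[ʃipi]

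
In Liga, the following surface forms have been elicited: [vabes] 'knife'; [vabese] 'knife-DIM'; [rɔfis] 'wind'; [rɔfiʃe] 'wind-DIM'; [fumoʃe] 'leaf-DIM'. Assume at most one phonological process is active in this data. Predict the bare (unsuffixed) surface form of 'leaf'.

[fumos]

'wind' shows [s] ~ [ʃ] at the end of the stem ([rɔfis] vs [rɔfiʃe]).
Compare 'knife', with invariant [s] in [vabes] and [vabese]: an analysis with underlying /s/ and a rule producing [ʃ] before the DIM suffix would wrongly predict alternation here too.
So /ʃ/ is underlying, and a rule of depalatalization — palato-alveolar /ʃ/ becomes [s] when no front vowel follows — gives [s].
The one attested form of 'leaf', [fumoʃe], shows underlying /fumoʃ/. Applying the same rule when no front vowel follows gives [fumos].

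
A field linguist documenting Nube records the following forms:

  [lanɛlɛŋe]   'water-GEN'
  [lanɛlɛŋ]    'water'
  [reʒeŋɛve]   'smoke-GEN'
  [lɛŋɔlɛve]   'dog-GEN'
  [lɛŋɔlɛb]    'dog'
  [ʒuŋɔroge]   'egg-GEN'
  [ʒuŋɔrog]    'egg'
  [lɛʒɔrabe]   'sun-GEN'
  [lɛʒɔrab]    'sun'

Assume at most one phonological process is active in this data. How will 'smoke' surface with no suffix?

In [lɛŋɔlɛve] and [lɛŋɔlɛb] the final segment of 'dog' alternates: [v] ~ [b].
But 'sun' keeps [b] in both environments ([lɛʒɔrabe], [lɛʒɔrab]), so there is no rule changing /b/ to [v] before the GEN suffix.
The underlying segment must be /v/; voiced fricatives become stops word-finally, yielding [b] there.
The one attested form of 'smoke', [reʒeŋɛve], shows underlying /reʒeŋɛv/. Applying the same rule word-finally gives [reʒeŋɛb].

[reʒeŋɛb]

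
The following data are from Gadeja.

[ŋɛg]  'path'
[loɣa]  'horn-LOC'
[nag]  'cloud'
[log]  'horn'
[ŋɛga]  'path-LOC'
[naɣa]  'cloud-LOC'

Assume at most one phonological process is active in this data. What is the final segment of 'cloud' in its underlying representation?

The root 'cloud' surfaces as [naɣa] and [nag], with a stem-final [ɣ] ~ [g] alternation.
Compare 'path', with invariant [g] in [ŋɛga] and [ŋɛg]: an analysis with underlying /g/ and a rule producing [ɣ] before the LOC suffix would wrongly predict alternation here too.
So /ɣ/ is underlying, and a rule of word-final hardening — voiced fricatives become stops word-finally — gives [g].

/ɣ/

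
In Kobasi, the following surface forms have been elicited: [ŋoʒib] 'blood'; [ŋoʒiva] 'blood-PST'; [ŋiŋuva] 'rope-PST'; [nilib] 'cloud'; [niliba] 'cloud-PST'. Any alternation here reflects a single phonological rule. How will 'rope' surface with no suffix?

[ŋiŋub]

'blood' shows [b] ~ [v] at the end of the stem ([ŋoʒib] vs [ŋoʒiva]).
Compare 'cloud', with invariant [b] in [nilib] and [niliba]: an analysis with underlying /b/ and a rule producing [v] before the PST suffix would wrongly predict alternation here too.
The underlying segment must be /v/; voiced fricatives become stops word-finally, yielding [b] there.
From [ŋiŋuva] the stem 'rope' is /ŋiŋuv/; word-finally this yields [ŋiŋub].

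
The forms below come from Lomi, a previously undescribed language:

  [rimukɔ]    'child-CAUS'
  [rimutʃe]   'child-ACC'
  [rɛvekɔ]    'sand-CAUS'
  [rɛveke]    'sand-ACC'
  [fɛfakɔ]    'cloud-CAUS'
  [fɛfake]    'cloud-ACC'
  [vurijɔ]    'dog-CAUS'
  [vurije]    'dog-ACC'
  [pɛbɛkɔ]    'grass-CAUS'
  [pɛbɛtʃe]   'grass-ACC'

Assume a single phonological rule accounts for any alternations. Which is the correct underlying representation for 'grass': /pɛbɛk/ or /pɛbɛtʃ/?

'grass' shows [k] ~ [tʃ] at the end of the stem ([pɛbɛkɔ] vs [pɛbɛtʃe]).
But 'cloud' keeps [k] in both environments ([fɛfakɔ], [fɛfake]), so there is no rule changing /k/ to [tʃ] before the ACC suffix.
The underlying segment must be /tʃ/; palato-alveolar /tʃ/ becomes [k] when no front vowel follows, yielding [k] there.

/pɛbɛtʃ/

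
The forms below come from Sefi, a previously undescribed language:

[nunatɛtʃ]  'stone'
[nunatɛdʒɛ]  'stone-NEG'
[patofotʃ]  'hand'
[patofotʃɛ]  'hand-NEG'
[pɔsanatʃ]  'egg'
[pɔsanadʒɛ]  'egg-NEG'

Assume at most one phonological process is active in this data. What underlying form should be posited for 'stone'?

In [nunatɛtʃ] and [nunatɛdʒɛ] the final segment of 'stone' alternates: [tʃ] ~ [dʒ].
Compare 'hand', with invariant [tʃ] in [patofotʃ] and [patofotʃɛ]: an analysis with underlying /tʃ/ and a rule producing [dʒ] before the NEG suffix would wrongly predict alternation here too.
Therefore /dʒ/ is basic and [tʃ] is derived by word-final obstruent devoicing (voiced obstruents become voiceless word-finally).

/nunatɛdʒ/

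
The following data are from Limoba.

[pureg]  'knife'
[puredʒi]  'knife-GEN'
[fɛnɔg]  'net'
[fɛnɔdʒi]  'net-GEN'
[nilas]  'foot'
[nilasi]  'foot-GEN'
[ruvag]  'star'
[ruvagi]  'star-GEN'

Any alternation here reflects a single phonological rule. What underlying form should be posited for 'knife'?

/puredʒ/

'knife' shows [g] ~ [dʒ] at the end of the stem ([pureg] vs [puredʒi]).
Compare 'star', with invariant [g] in [ruvag] and [ruvagi]: an analysis with underlying /g/ and a rule producing [dʒ] before the GEN suffix would wrongly predict alternation here too.
The underlying segment must be /dʒ/; palato-alveolar /dʒ/ becomes [g] when no front vowel follows, yielding [g] there.
The underlying form of 'knife' is therefore /puredʒ/.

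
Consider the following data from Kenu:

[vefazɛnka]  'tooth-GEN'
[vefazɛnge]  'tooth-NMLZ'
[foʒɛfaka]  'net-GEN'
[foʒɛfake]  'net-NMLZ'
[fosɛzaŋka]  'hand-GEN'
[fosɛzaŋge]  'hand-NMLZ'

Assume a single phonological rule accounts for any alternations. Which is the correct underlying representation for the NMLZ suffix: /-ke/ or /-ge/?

/-ge/

The NMLZ suffix surfaces as [-ge] and [-ke], depending on the final segment of the stem.
The GEN suffix, which begins with [k], is invariant after every stem; so [k] is not altered by any rule here.
So the underlying form is /-ge/, and voiced stops become voiceless after a vowel.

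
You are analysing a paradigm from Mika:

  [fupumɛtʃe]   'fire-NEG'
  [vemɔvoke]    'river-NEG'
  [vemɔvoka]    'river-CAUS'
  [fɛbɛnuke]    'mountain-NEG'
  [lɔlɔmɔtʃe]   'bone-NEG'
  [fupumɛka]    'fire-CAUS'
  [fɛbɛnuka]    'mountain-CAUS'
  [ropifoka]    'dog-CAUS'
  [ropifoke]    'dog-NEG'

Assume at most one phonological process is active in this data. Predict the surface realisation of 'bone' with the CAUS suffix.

In [fupumɛtʃe] and [fupumɛka] the final segment of 'fire' alternates: [tʃ] ~ [k].
Compare 'river', with invariant [k] in [vemɔvoke] and [vemɔvoka]: an analysis with underlying /k/ and a rule producing [tʃ] before the NEG suffix would wrongly predict alternation here too.
The underlying segment must be /tʃ/; palato-alveolar /tʃ/ becomes [k] when no front vowel follows, yielding [k] there.
From [lɔlɔmɔtʃe] the stem 'bone' is /lɔlɔmɔtʃ/; when no front vowel follows this yields [lɔlɔmɔka].

[lɔlɔmɔka]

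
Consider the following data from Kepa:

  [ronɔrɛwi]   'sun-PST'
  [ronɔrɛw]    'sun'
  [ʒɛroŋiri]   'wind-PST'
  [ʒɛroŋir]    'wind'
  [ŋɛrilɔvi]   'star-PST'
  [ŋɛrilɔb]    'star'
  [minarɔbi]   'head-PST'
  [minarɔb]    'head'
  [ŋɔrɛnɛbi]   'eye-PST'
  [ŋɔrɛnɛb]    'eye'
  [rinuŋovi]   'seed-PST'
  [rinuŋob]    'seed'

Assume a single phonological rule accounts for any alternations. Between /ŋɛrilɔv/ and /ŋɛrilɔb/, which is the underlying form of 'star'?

/ŋɛrilɔv/

In [ŋɛrilɔvi] and [ŋɛrilɔb] the final segment of 'star' alternates: [v] ~ [b].
If /b/ were underlying and a rule turned it into [v] before the PST suffix, 'eye' would also alternate; but it has [b] in both [ŋɔrɛnɛbi] and [ŋɔrɛnɛb].
So /v/ is underlying, and a rule of word-final hardening — voiced fricatives become stops word-finally — gives [b].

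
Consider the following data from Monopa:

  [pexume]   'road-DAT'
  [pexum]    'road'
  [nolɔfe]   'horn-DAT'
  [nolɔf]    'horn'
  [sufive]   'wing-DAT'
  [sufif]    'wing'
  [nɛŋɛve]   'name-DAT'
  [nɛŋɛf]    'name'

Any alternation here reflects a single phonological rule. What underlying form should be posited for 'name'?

'name' shows [v] ~ [f] at the end of the stem ([nɛŋɛve] vs [nɛŋɛf]).
If /f/ were underlying and a rule turned it into [v] before the DAT suffix, 'horn' would also alternate; but it has [f] in both [nolɔfe] and [nolɔf].
The alternation reflects word-final obstruent devoicing: voiced obstruents become voiceless word-finally. /v/ is underlying.
The underlying form of 'name' is therefore /nɛŋɛv/.

/nɛŋɛv/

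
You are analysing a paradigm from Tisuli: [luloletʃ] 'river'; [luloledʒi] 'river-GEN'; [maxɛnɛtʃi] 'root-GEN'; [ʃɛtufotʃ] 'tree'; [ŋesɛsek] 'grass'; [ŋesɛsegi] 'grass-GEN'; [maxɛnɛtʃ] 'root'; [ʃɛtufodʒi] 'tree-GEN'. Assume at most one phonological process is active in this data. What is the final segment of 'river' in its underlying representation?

In [luloletʃ] and [luloledʒi] the final segment of 'river' alternates: [tʃ] ~ [dʒ].
But 'root' keeps [tʃ] in both environments ([maxɛnɛtʃ], [maxɛnɛtʃi]), so there is no rule changing /tʃ/ to [dʒ] before the GEN suffix.
So /dʒ/ is underlying, and a rule of word-final obstruent devoicing — voiced obstruents become voiceless word-finally — gives [tʃ].

/dʒ/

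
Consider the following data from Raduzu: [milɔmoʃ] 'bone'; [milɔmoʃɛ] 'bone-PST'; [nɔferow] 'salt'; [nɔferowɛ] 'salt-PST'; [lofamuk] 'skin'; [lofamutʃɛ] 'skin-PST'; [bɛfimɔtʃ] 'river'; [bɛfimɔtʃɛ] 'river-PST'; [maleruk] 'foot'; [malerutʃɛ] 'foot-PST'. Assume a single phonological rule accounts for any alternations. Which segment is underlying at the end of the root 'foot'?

The root 'foot' surfaces as [maleruk] and [malerutʃɛ], with a stem-final [k] ~ [tʃ] alternation.
If /tʃ/ were underlying and a rule turned it into [k] in isolation, 'river' would also alternate; but it has [tʃ] in both [bɛfimɔtʃ] and [bɛfimɔtʃɛ].
So /k/ is underlying, and a rule of palatalization before a front vowel — /k/ becomes palato-alveolar [tʃ] before a front vowel — gives [tʃ].

/k/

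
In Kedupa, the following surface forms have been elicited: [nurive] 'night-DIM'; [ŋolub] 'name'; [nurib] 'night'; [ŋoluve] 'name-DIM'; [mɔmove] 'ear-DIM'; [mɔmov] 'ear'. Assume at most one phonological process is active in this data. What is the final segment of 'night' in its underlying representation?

'night' shows [b] ~ [v] at the end of the stem ([nurib] vs [nurive]).
If /v/ were underlying and a rule turned it into [b] in isolation, 'ear' would also alternate; but it has [v] in both [mɔmov] and [mɔmove].
Therefore /b/ is basic and [v] is derived by intervocalic spirantization (voiced stops become fricatives between vowels).

/b/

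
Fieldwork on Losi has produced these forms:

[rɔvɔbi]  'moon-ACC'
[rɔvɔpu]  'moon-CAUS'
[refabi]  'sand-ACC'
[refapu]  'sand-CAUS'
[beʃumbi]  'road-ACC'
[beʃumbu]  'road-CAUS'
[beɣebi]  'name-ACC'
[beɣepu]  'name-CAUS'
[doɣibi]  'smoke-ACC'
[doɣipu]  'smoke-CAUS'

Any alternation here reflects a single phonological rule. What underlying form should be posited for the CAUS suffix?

/-pu/

The CAUS suffix surfaces as [-bu] and [-pu], depending on the final segment of the stem.
The ACC suffix, which begins with [b], is invariant after every stem; so [b] is not altered by any rule here.
So the underlying form is /-pu/, and voiceless stops become voiced after a nasal.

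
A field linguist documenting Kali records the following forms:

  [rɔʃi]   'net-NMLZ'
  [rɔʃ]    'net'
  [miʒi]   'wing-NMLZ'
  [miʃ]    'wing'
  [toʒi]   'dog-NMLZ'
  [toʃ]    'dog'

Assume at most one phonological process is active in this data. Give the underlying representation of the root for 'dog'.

In [toʒi] and [toʃ] the final segment of 'dog' alternates: [ʒ] ~ [ʃ].
If /ʃ/ were underlying and a rule turned it into [ʒ] before the NMLZ suffix, 'net' would also alternate; but it has [ʃ] in both [rɔʃi] and [rɔʃ].
Therefore /ʒ/ is basic and [ʃ] is derived by word-final obstruent devoicing (voiced obstruents become voiceless word-finally).
Hence 'dog' is /toʒ/ underlyingly.

/toʒ/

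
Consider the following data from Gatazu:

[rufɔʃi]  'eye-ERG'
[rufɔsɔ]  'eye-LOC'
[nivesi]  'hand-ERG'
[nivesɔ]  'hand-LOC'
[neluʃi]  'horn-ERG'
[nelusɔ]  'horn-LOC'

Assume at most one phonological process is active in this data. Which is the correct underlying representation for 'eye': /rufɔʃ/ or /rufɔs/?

/rufɔʃ/

'eye' shows [ʃ] ~ [s] at the end of the stem ([rufɔʃi] vs [rufɔsɔ]).
Compare 'hand', with invariant [s] in [nivesi] and [nivesɔ]: an analysis with underlying /s/ and a rule producing [ʃ] before the ERG suffix would wrongly predict alternation here too.
Therefore /ʃ/ is basic and [s] is derived by depalatalization (palato-alveolar /ʃ/ becomes [s] when no front vowel follows).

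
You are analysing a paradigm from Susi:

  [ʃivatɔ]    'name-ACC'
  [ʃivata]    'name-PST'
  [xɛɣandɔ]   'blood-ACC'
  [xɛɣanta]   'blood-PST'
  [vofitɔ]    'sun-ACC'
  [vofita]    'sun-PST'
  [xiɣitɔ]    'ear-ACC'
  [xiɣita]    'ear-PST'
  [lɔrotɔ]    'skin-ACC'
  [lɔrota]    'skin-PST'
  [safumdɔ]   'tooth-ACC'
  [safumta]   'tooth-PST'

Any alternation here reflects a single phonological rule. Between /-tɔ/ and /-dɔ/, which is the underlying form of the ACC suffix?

The ACC morpheme has two allomorphs, [-dɔ] and [-tɔ].
The PST suffix, which begins with [t], is invariant after every stem; so [t] is not altered by any rule here.
The ACC suffix is therefore /-dɔ/ underlyingly, with post-vocalic devoicing: voiced stops become voiceless after a vowel.

/-dɔ/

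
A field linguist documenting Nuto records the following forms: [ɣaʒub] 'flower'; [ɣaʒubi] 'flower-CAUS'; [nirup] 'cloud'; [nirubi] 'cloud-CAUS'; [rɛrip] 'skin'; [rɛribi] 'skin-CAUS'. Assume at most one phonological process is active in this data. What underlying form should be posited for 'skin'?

'skin' shows [p] ~ [b] at the end of the stem ([rɛrip] vs [rɛribi]).
If /b/ were underlying and a rule turned it into [p] in isolation, 'flower' would also alternate; but it has [b] in both [ɣaʒub] and [ɣaʒubi].
Therefore /p/ is basic and [b] is derived by intervocalic voicing (voiceless stops become voiced between vowels).
So 'skin' = /rɛrip/.

/rɛrip/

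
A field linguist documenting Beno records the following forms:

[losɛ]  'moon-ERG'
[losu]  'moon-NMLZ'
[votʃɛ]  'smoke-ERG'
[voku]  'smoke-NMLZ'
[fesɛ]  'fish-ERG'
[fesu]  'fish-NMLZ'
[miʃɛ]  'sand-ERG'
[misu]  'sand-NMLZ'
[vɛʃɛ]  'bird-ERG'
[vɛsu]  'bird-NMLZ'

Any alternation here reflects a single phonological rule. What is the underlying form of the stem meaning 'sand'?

The stem for 'sand' ends in [ʃ] in [miʃɛ] but [s] in [misu].
But 'moon' keeps [s] in both environments ([losɛ], [losu]), so there is no rule changing /s/ to [ʃ] before the ERG suffix.
The underlying segment must be /ʃ/; palato-alveolar /tʃ/ and /ʃ/ become [k] and [s] when no front vowel follows, yielding [s] there.

/miʃ/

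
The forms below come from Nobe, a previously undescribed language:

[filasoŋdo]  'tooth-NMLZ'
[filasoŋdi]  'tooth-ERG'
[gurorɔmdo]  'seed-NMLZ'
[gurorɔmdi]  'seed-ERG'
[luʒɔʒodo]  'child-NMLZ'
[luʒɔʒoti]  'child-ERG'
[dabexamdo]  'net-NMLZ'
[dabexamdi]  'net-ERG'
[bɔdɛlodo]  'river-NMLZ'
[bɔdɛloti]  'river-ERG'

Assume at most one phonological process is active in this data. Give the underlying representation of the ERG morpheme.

The ERG suffix surfaces as [-di] and [-ti], depending on the final segment of the stem.
By contrast the NMLZ suffix keeps its initial [d] throughout — that segment must be underlying.
The ERG suffix is therefore /-ti/ underlyingly, with post-nasal voicing: voiceless stops become voiced after a nasal.

/-ti/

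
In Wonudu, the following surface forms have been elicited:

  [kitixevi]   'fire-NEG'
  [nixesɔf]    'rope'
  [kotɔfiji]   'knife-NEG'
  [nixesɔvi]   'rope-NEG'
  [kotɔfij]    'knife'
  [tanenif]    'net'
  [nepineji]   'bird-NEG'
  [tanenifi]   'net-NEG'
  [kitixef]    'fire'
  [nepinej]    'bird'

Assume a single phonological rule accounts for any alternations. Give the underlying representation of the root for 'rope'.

/nixesɔv/

In [nixesɔvi] and [nixesɔf] the final segment of 'rope' alternates: [v] ~ [f].
But 'net' keeps [f] in both environments ([tanenifi], [tanenif]), so there is no rule changing /f/ to [v] before the NEG suffix.
Therefore /v/ is basic and [f] is derived by word-final obstruent devoicing (voiced obstruents become voiceless word-finally).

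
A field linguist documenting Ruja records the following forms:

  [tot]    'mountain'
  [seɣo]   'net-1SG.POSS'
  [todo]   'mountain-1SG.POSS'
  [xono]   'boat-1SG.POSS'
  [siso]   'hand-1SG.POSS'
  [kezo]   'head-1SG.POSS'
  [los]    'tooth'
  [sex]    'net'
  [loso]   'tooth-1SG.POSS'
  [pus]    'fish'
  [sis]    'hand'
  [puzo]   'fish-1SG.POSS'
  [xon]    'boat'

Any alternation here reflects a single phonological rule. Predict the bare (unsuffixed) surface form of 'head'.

[kes]

In [pus] and [puzo] the final segment of 'fish' alternates: [s] ~ [z].
If /s/ were underlying and a rule turned it into [z] before the 1SG.POSS suffix, 'hand' would also alternate; but it has [s] in both [sis] and [siso].
Therefore /z/ is basic and [s] is derived by word-final obstruent devoicing (voiced obstruents become voiceless word-finally).
From [kezo] the stem 'head' is /kez/; word-finally this yields [kes].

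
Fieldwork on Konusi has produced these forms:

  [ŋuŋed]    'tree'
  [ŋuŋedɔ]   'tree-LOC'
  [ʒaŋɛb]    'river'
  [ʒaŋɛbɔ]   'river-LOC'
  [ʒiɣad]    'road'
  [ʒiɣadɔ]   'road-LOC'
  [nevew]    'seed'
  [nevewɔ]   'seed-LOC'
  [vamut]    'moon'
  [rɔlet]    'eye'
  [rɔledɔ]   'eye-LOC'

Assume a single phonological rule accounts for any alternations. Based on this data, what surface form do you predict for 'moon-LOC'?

[vamudɔ]

The stem for 'eye' ends in [t] in [rɔlet] but [d] in [rɔledɔ].
The stem 'tree' ([ŋuŋed], [ŋuŋedɔ]) shows [d] unchanged in both environments, so [d] cannot be basic with [t] derived in isolation.
Therefore /t/ is basic and [d] is derived by intervocalic voicing (voiceless stops become voiced between vowels).
The one attested form of 'moon', [vamut], shows underlying /vamut/. Applying the same rule between vowels gives [vamudɔ].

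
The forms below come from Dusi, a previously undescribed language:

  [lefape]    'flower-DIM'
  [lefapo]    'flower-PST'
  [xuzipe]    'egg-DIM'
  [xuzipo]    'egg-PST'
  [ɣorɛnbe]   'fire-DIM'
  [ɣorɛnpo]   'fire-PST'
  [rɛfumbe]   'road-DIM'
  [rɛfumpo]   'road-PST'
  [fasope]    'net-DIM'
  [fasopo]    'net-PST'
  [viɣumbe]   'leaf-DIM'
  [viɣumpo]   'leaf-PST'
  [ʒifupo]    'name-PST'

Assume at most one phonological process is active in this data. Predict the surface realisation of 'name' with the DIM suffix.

[ʒifupe]

The DIM suffix surfaces as [-be] and [-pe], depending on the final segment of the stem.
By contrast the PST suffix keeps its initial [p] throughout — that segment must be underlying.
So the underlying form is /-be/, and voiced stops become voiceless after a vowel.
After 'name', which ends in a vowel, the suffix surfaces as [-pe], giving [ʒifupe].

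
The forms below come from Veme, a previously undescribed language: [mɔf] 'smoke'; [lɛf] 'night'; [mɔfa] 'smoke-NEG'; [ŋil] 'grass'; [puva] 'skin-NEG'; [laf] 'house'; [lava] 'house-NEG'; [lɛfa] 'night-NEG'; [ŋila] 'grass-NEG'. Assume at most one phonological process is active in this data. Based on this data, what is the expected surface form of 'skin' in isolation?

The root 'house' surfaces as [lava] and [laf], with a stem-final [v] ~ [f] alternation.
Compare 'night', with invariant [f] in [lɛfa] and [lɛf]: an analysis with underlying /f/ and a rule producing [v] before the NEG suffix would wrongly predict alternation here too.
Therefore /v/ is basic and [f] is derived by word-final obstruent devoicing (voiced obstruents become voiceless word-finally).
From [puva] the stem 'skin' is /puv/; word-finally this yields [puf].

[puf]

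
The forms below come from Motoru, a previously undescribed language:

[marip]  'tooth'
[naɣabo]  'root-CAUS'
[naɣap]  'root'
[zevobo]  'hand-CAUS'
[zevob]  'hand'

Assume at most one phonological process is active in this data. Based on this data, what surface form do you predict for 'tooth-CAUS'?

[maribo]

The root 'root' surfaces as [naɣabo] and [naɣap], with a stem-final [b] ~ [p] alternation.
But 'hand' keeps [b] in both environments ([zevobo], [zevob]), so there is no rule changing /b/ to [p] in isolation.
The alternation reflects intervocalic voicing: voiceless stops become voiced between vowels. /p/ is underlying.
From [marip] the stem 'tooth' is /marip/; between vowels this yields [maribo].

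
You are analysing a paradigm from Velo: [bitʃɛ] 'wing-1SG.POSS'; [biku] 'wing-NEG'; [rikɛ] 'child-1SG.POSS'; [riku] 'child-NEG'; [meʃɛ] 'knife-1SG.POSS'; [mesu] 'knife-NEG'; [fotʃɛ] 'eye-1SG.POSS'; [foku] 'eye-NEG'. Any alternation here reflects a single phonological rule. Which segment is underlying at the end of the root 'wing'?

/tʃ/

The root 'wing' surfaces as [bitʃɛ] and [biku], with a stem-final [tʃ] ~ [k] alternation.
If /k/ were underlying and a rule turned it into [tʃ] before the 1SG.POSS suffix, 'child' would also alternate; but it has [k] in both [rikɛ] and [riku].
So /tʃ/ is underlying, and a rule of depalatalization — palato-alveolar /tʃ/ and /ʃ/ become [k] and [s] when no front vowel follows — gives [k].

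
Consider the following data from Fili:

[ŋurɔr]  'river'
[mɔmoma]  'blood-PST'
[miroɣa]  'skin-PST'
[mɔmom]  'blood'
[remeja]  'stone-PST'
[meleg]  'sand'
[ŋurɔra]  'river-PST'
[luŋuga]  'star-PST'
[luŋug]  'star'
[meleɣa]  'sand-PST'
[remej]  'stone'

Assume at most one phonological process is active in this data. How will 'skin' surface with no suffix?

[mirog]

'sand' shows [g] ~ [ɣ] at the end of the stem ([meleg] vs [meleɣa]).
The stem 'star' ([luŋug], [luŋuga]) shows [g] unchanged in both environments, so [g] cannot be basic with [ɣ] derived before the PST suffix.
So /ɣ/ is underlying, and a rule of word-final hardening — voiced fricatives become stops word-finally — gives [g].
The one attested form of 'skin', [miroɣa], shows underlying /miroɣ/. Applying the same rule word-finally gives [mirog].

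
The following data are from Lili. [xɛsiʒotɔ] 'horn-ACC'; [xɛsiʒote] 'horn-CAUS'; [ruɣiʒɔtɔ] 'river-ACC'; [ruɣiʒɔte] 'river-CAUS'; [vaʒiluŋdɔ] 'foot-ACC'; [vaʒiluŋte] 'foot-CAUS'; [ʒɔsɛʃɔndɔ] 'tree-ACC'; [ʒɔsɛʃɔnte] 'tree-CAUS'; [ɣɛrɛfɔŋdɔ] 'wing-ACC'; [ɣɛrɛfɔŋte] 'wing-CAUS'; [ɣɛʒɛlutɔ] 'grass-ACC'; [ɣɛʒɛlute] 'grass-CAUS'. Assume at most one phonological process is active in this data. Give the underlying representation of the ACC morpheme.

/-dɔ/

The ACC morpheme has two allomorphs, [-dɔ] and [-tɔ].
The CAUS suffix, which begins with [t], is invariant after every stem; so [t] is not altered by any rule here.
So the underlying form is /-dɔ/, and voiced stops become voiceless after a vowel.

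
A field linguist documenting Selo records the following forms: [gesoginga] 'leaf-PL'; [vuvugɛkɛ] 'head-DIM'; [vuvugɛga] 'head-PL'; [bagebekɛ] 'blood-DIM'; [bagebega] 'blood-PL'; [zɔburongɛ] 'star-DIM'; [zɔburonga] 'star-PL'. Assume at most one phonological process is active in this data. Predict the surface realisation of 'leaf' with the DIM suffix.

[gesogingɛ]

The DIM suffix surfaces as [-gɛ] and [-kɛ], depending on the final segment of the stem.
The PL suffix, which begins with [g], is invariant after every stem; so [g] is not altered by any rule here.
The DIM suffix is therefore /-kɛ/ underlyingly, with post-nasal voicing: voiceless stops become voiced after a nasal.
After 'leaf', which ends in a nasal, the suffix surfaces as [-gɛ], giving [gesogingɛ].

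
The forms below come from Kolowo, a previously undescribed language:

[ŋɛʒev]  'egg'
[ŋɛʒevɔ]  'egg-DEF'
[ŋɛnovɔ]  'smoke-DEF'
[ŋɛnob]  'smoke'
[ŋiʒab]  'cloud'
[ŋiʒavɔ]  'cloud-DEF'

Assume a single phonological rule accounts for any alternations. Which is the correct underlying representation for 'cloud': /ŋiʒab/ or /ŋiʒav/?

'cloud' shows [v] ~ [b] at the end of the stem ([ŋiʒavɔ] vs [ŋiʒab]).
Compare 'egg', with invariant [v] in [ŋɛʒevɔ] and [ŋɛʒev]: an analysis with underlying /v/ and a rule producing [b] in isolation would wrongly predict alternation here too.
The underlying segment must be /b/; voiced stops become fricatives between vowels, yielding [v] there.

/ŋiʒab/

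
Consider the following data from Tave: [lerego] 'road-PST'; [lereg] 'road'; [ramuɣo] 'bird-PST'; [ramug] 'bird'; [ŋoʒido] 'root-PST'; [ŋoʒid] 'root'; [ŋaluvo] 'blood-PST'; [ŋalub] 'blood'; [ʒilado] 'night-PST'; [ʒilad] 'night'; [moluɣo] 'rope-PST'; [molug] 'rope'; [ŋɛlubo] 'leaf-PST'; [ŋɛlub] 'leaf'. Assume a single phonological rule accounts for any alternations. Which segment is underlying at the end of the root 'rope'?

/ɣ/

'rope' shows [ɣ] ~ [g] at the end of the stem ([moluɣo] vs [molug]).
Compare 'road', with invariant [g] in [lerego] and [lereg]: an analysis with underlying /g/ and a rule producing [ɣ] before the PST suffix would wrongly predict alternation here too.
Therefore /ɣ/ is basic and [g] is derived by word-final hardening (voiced fricatives become stops word-finally).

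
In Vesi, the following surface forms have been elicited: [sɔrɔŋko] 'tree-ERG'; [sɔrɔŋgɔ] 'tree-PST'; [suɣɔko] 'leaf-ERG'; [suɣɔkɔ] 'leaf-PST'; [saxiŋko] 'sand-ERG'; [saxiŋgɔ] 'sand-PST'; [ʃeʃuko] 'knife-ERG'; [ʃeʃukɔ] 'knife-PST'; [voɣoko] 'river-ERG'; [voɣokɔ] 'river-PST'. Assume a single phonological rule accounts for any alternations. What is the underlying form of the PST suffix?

The PST suffix surfaces as [-gɔ] and [-kɔ], depending on the final segment of the stem.
By contrast the ERG suffix keeps its initial [k] throughout — that segment must be underlying.
So the underlying form is /-gɔ/, and voiced stops become voiceless after a vowel.

/-gɔ/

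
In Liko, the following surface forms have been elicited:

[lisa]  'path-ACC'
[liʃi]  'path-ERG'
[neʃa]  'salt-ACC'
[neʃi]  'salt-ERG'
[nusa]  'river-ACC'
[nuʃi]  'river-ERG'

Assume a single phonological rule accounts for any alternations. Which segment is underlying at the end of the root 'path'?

/s/

The root 'path' surfaces as [lisa] and [liʃi], with a stem-final [s] ~ [ʃ] alternation.
If /ʃ/ were underlying and a rule turned it into [s] before the ACC suffix, 'salt' would also alternate; but it has [ʃ] in both [neʃa] and [neʃi].
So /s/ is underlying, and a rule of palatalization before a front vowel — /s/ becomes palato-alveolar [ʃ] before a front vowel — gives [ʃ].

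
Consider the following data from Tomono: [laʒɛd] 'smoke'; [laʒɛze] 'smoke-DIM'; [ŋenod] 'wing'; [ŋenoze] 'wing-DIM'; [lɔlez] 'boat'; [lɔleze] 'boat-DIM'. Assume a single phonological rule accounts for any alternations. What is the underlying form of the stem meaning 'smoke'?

The stem for 'smoke' ends in [d] in [laʒɛd] but [z] in [laʒɛze].
But 'boat' keeps [z] in both environments ([lɔlez], [lɔleze]), so there is no rule changing /z/ to [d] in isolation.
Therefore /d/ is basic and [z] is derived by intervocalic spirantization (voiced stops become fricatives between vowels).

/laʒɛd/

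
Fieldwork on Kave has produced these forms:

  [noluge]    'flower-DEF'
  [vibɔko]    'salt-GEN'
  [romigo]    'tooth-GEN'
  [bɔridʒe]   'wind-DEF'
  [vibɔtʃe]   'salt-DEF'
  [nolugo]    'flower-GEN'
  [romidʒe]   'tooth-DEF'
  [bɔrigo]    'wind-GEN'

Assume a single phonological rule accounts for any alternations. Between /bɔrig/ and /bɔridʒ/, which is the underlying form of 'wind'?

In [bɔrigo] and [bɔridʒe] the final segment of 'wind' alternates: [g] ~ [dʒ].
If /g/ were underlying and a rule turned it into [dʒ] before the DEF suffix, 'flower' would also alternate; but it has [g] in both [nolugo] and [noluge].
The alternation reflects depalatalization: palato-alveolar /tʃ/ and /dʒ/ become [k] and [g] when no front vowel follows. /dʒ/ is underlying.

/bɔridʒ/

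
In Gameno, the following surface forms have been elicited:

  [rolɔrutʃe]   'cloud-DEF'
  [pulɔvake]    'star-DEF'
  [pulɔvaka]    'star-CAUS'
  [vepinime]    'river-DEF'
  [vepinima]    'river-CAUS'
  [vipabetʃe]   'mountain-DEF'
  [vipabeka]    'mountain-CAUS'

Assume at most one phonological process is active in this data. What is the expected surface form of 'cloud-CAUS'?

[rolɔruka]

The stem for 'mountain' ends in [tʃ] in [vipabetʃe] but [k] in [vipabeka].
If /k/ were underlying and a rule turned it into [tʃ] before the DEF suffix, 'star' would also alternate; but it has [k] in both [pulɔvake] and [pulɔvaka].
So /tʃ/ is underlying, and a rule of depalatalization — palato-alveolar /tʃ/ becomes [k] when no front vowel follows — gives [k].
From [rolɔrutʃe] the stem 'cloud' is /rolɔrutʃ/; when no front vowel follows this yields [rolɔruka].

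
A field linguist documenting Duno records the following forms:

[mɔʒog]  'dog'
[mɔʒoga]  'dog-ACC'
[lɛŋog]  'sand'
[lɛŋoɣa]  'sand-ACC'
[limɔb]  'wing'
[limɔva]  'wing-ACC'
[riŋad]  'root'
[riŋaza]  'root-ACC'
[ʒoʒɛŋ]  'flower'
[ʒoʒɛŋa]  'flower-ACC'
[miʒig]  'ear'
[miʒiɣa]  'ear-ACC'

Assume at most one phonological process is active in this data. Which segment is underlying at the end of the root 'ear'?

/ɣ/

'ear' shows [g] ~ [ɣ] at the end of the stem ([miʒig] vs [miʒiɣa]).
But 'dog' keeps [g] in both environments ([mɔʒog], [mɔʒoga]), so there is no rule changing /g/ to [ɣ] before the ACC suffix.
So /ɣ/ is underlying, and a rule of word-final hardening — voiced fricatives become stops word-finally — gives [g].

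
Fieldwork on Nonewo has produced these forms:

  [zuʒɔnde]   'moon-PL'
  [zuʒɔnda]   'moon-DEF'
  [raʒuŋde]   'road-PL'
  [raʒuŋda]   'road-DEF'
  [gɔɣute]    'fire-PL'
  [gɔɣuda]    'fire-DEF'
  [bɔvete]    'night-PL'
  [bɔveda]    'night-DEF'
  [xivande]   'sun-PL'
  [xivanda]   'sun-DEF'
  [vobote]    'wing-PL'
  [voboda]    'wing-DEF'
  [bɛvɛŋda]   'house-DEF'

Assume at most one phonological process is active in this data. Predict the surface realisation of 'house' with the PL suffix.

The PL suffix surfaces as [-de] and [-te], depending on the final segment of the stem.
By contrast the DEF suffix keeps its initial [d] throughout — that segment must be underlying.
The PL suffix is therefore /-te/ underlyingly, with post-nasal voicing: voiceless stops become voiced after a nasal.
After 'house', which ends in a nasal, the suffix surfaces as [-de], giving [bɛvɛŋde].

[bɛvɛŋde]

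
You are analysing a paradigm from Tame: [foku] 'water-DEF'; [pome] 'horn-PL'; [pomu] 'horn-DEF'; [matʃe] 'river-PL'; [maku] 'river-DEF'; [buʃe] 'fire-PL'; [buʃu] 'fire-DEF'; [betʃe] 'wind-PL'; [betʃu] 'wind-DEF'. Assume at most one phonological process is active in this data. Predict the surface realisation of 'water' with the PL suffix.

The root 'river' surfaces as [matʃe] and [maku], with a stem-final [tʃ] ~ [k] alternation.
But 'wind' keeps [tʃ] in both environments ([betʃe], [betʃu]), so there is no rule changing /tʃ/ to [k] before the DEF suffix.
So /k/ is underlying, and a rule of palatalization before a front vowel — /k/ becomes palato-alveolar [tʃ] before a front vowel — gives [tʃ].
The one attested form of 'water', [foku], shows underlying /fok/. Applying the same rule before a front vowel gives [fotʃe].

[fotʃe]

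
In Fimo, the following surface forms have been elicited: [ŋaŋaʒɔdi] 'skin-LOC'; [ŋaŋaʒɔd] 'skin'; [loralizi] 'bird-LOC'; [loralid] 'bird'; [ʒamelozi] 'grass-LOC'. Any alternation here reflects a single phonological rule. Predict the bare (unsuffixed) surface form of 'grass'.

'bird' shows [z] ~ [d] at the end of the stem ([loralizi] vs [loralid]).
The stem 'skin' ([ŋaŋaʒɔdi], [ŋaŋaʒɔd]) shows [d] unchanged in both environments, so [d] cannot be basic with [z] derived before the LOC suffix.
Therefore /z/ is basic and [d] is derived by word-final hardening (voiced fricatives become stops word-finally).
The one attested form of 'grass', [ʒamelozi], shows underlying /ʒameloz/. Applying the same rule word-finally gives [ʒamelod].

[ʒamelod]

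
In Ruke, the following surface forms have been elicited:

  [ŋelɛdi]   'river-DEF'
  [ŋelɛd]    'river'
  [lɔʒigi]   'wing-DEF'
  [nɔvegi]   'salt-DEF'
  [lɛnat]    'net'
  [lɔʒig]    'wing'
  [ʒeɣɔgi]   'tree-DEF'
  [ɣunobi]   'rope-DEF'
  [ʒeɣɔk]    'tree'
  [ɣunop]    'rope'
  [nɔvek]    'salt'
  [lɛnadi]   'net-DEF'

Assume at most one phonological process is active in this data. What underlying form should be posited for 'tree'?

/ʒeɣɔk/

'tree' shows [g] ~ [k] at the end of the stem ([ʒeɣɔgi] vs [ʒeɣɔk]).
Compare 'wing', with invariant [g] in [lɔʒigi] and [lɔʒig]: an analysis with underlying /g/ and a rule producing [k] in isolation would wrongly predict alternation here too.
Therefore /k/ is basic and [g] is derived by intervocalic voicing (voiceless stops become voiced between vowels).
The underlying form of 'tree' is therefore /ʒeɣɔk/.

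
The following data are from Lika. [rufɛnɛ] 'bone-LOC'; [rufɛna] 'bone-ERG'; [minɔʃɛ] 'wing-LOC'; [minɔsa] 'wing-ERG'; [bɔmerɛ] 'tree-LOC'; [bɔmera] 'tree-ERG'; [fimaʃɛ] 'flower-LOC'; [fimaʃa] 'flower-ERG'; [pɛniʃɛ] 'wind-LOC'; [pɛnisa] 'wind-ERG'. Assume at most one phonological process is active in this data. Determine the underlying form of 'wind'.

The stem for 'wind' ends in [ʃ] in [pɛniʃɛ] but [s] in [pɛnisa].
If /ʃ/ were underlying and a rule turned it into [s] before the ERG suffix, 'flower' would also alternate; but it has [ʃ] in both [fimaʃɛ] and [fimaʃa].
So /s/ is underlying, and a rule of palatalization before a front vowel — /s/ becomes palato-alveolar [ʃ] before a front vowel — gives [ʃ].

/pɛnis/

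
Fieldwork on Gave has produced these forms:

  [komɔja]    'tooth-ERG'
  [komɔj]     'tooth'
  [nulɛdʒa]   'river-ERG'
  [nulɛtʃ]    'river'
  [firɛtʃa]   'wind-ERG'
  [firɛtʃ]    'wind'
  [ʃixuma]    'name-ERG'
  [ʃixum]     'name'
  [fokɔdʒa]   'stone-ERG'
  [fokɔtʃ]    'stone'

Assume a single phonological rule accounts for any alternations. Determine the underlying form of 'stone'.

The stem for 'stone' ends in [dʒ] in [fokɔdʒa] but [tʃ] in [fokɔtʃ].
The stem 'wind' ([firɛtʃa], [firɛtʃ]) shows [tʃ] unchanged in both environments, so [tʃ] cannot be basic with [dʒ] derived before the ERG suffix.
Therefore /dʒ/ is basic and [tʃ] is derived by word-final obstruent devoicing (voiced obstruents become voiceless word-finally).
Hence 'stone' is /fokɔdʒ/ underlyingly.

/fokɔdʒ/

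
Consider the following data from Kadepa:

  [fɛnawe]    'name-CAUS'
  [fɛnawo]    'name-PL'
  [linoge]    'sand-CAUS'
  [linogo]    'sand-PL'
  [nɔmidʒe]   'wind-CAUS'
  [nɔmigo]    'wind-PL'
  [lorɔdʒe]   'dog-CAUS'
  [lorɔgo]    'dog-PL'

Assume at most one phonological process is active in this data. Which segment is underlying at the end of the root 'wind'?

/dʒ/

The stem for 'wind' ends in [dʒ] in [nɔmidʒe] but [g] in [nɔmigo].
But 'sand' keeps [g] in both environments ([linoge], [linogo]), so there is no rule changing /g/ to [dʒ] before the CAUS suffix.
Therefore /dʒ/ is basic and [g] is derived by depalatalization (palato-alveolar /dʒ/ becomes [g] when no front vowel follows).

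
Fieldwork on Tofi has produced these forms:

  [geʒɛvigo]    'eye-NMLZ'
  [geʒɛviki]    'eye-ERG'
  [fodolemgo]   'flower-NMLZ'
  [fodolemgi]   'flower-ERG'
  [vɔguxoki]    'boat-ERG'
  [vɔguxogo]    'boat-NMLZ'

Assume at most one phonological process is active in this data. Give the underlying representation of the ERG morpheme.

The ERG suffix surfaces as [-gi] and [-ki], depending on the final segment of the stem.
By contrast the NMLZ suffix keeps its initial [g] throughout — that segment must be underlying.
The ERG suffix is therefore /-ki/ underlyingly, with post-nasal voicing: voiceless stops become voiced after a nasal.

/-ki/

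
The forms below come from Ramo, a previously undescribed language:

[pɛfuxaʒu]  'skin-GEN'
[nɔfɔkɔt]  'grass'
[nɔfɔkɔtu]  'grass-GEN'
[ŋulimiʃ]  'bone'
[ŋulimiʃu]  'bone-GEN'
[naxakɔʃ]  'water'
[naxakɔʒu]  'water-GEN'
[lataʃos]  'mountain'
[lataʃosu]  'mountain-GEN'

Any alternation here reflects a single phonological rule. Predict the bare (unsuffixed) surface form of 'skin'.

[pɛfuxaʃ]

'water' shows [ʃ] ~ [ʒ] at the end of the stem ([naxakɔʃ] vs [naxakɔʒu]).
But 'bone' keeps [ʃ] in both environments ([ŋulimiʃ], [ŋulimiʃu]), so there is no rule changing /ʃ/ to [ʒ] before the GEN suffix.
So /ʒ/ is underlying, and a rule of word-final obstruent devoicing — voiced obstruents become voiceless word-finally — gives [ʃ].
From [pɛfuxaʒu] the stem 'skin' is /pɛfuxaʒ/; word-finally this yields [pɛfuxaʃ].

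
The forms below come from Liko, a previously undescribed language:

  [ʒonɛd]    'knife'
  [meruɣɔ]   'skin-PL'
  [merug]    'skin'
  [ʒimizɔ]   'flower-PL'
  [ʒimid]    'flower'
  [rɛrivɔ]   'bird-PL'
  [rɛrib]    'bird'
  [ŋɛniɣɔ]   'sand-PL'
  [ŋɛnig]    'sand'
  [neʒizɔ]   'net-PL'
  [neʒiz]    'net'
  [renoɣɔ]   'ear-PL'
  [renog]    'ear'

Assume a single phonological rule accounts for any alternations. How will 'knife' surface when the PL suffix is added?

The stem for 'flower' ends in [z] in [ʒimizɔ] but [d] in [ʒimid].
If /z/ were underlying and a rule turned it into [d] in isolation, 'net' would also alternate; but it has [z] in both [neʒizɔ] and [neʒiz].
So /d/ is underlying, and a rule of intervocalic spirantization — voiced stops become fricatives between vowels — gives [z].
The one attested form of 'knife', [ʒonɛd], shows underlying /ʒonɛd/. Applying the same rule between vowels gives [ʒonɛzɔ].

[ʒonɛzɔ]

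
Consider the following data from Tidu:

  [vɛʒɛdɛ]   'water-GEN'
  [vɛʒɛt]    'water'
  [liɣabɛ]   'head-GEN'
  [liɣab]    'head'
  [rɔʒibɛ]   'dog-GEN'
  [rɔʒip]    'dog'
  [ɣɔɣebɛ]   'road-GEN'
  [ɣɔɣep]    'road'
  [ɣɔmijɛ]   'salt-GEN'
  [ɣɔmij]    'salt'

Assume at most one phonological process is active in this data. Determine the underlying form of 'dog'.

/rɔʒip/

The root 'dog' surfaces as [rɔʒibɛ] and [rɔʒip], with a stem-final [b] ~ [p] alternation.
If /b/ were underlying and a rule turned it into [p] in isolation, 'head' would also alternate; but it has [b] in both [liɣabɛ] and [liɣab].
The underlying segment must be /p/; voiceless stops become voiced between vowels, yielding [b] there.
Hence 'dog' is /rɔʒip/ underlyingly.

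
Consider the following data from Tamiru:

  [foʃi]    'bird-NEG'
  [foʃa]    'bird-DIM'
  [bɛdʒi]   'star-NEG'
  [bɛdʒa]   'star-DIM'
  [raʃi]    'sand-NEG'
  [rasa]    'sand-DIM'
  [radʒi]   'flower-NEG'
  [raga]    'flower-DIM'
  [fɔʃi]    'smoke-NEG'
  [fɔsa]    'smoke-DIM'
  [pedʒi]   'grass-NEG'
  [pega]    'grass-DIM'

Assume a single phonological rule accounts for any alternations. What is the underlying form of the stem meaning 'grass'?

'grass' shows [dʒ] ~ [g] at the end of the stem ([pedʒi] vs [pega]).
Compare 'star', with invariant [dʒ] in [bɛdʒi] and [bɛdʒa]: an analysis with underlying /dʒ/ and a rule producing [g] before the DIM suffix would wrongly predict alternation here too.
So /g/ is underlying, and a rule of palatalization before a front vowel — /g/ and /s/ become palato-alveolar [dʒ] and [ʃ] before a front vowel — gives [dʒ].
The underlying form of 'grass' is therefore /peg/.

/peg/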